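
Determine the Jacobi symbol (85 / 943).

Reciprocity: 85 ≡ 1 and 943 ≡ 3 (mod 4), so (85/943) = +(943/85).
Reduce top mod 85: now compute (8/85).
Pull out 2^3: since 85 ≡ 5 (mod 8), (2/85) = -1, so (2/85)^3 = -1.
Reached (1/85) = 1. Collecting the sign flips along the way, the symbol is -1.

-1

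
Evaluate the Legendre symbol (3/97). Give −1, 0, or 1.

Euler's criterion: (3/97) ≡ 3^48 (mod 97).
3^2 ≡ 9 (mod 97)
3^4 ≡ 81 (mod 97)
3^8 ≡ 62 (mod 97)
3^16 ≡ 61 (mod 97)
3^32 ≡ 35 (mod 97)
3^48 = 3^(32+16) ≡ 1 (mod 97).
Result is 1, so (3/97) = 1.

1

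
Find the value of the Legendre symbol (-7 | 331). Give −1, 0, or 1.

Euler's criterion: (-7/331) ≡ 324^165 (mod 331).
324^2 ≡ 49 (mod 331)
324^4 ≡ 84 (mod 331)
324^8 ≡ 105 (mod 331)
324^16 ≡ 102 (mod 331)
324^32 ≡ 143 (mod 331)
324^64 ≡ 258 (mod 331)
324^128 ≡ 33 (mod 331)
324^165 = 324^(128+32+4+1) ≡ 1 (mod 331).
Result is 1, so (-7/331) = 1.

1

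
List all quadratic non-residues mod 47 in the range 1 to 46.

5 10 11 13 15 19 20 22 23 26 29 30 31 33 35 38 39 40 41 43 44 45 46

Square k = 1,…,23 (k and 47−k give the same square):
1²=1, 2²=4, 3²=9, 4²=16, 5²=25, 6²=36, 7²≡2, 8²≡17, 9²≡34, 10²≡6, 11²≡27, 12²≡3, 13²≡28, 14²≡8, 15²≡37, 16²≡21, 17²≡7, 18²≡42, 19²≡32, 20²≡24, 21²≡18, 22²≡14, 23²≡12 (mod 47).
The residues are {1, 2, 3, 4, 6, 7, 8, 9, 12, 14, 16, 17, 18, 21, 24, 25, 27, 28, 32, 34, 36, 37, 42}; the non-residues are the remaining 23 nonzero classes.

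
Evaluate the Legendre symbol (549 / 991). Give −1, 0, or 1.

1

Euler's criterion: (549/991) ≡ 549^495 (mod 991).
549^2 ≡ 137 (mod 991)
549^4 ≡ 931 (mod 991)
549^8 ≡ 627 (mod 991)
549^16 ≡ 693 (mod 991)
549^32 ≡ 605 (mod 991)
549^64 ≡ 346 (mod 991)
549^128 ≡ 796 (mod 991)
549^256 ≡ 367 (mod 991)
549^495 = 549^(256+128+64+32+8+4+2+1) ≡ 1 (mod 991).
Result is 1, so (549/991) = 1.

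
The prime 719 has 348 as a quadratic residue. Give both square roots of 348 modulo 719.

Since 719 ≡ 3 (mod 4), a square root of 348 is 348^((719+1)/4) = 348^180 mod 719.
Repeated squaring: 348^2≡312, 348^4≡279, 348^8≡189, 348^16≡490, 348^32≡673, 348^64≡678, 348^128≡243 (mod 719).
348^180 = 348^(128+32+16+4) ≡ 245 (mod 719).
Check: 245² = 60025 ≡ 348 (mod 719). The two roots are 245 and 474.

245, 474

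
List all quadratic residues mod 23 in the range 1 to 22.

Square k = 1,…,11 (k and 23−k give the same square):
1²=1, 2²=4, 3²=9, 4²=16, 5²≡2, 6²≡13, 7²≡3, 8²≡18, 9²≡12, 10²≡8, 11²≡6 (mod 23).
So the quadratic residues mod 23 are {1, 2, 3, 4, 6, 8, 9, 12, 13, 16, 18}.

1, 2, 3, 4, 6, 8, 9, 12, 13, 16, 18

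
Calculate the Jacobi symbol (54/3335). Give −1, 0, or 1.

1

Pull out 2: since 3335 ≡ 7 (mod 8), (2/3335) = +1.
Reciprocity: 27 ≡ 3 and 3335 ≡ 3 (mod 4), so (27/3335) = −(3335/27).
Reduce top mod 27: now compute (14/27).
Pull out 2: since 27 ≡ 3 (mod 8), (2/27) = -1.
Reciprocity: 7 ≡ 3 and 27 ≡ 3 (mod 4), so (7/27) = −(27/7).
Reduce top mod 7: now compute (6/7).
Pull out 2: since 7 ≡ 7 (mod 8), (2/7) = +1.
Reciprocity: 3 ≡ 3 and 7 ≡ 3 (mod 4), so (3/7) = −(7/3).
Reduce top mod 3: now compute (1/3).
Reached (1/3) = 1. Collecting the sign flips along the way, the symbol is +1.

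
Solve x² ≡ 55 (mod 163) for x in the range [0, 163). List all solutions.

50, 113

Since 163 ≡ 3 (mod 4), a square root of 55 is 55^((163+1)/4) = 55^41 mod 163.
Repeated squaring: 55^2≡91, 55^4≡131, 55^8≡46, 55^16≡160, 55^32≡9 (mod 163).
55^41 = 55^(32+8+1) ≡ 113 (mod 163).
Check: 113² = 12769 ≡ 55 (mod 163). The two roots are 50 and 113.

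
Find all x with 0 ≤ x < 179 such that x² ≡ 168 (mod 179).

40, 139

Since 179 ≡ 3 (mod 4), a square root of 168 is 168^((179+1)/4) = 168^45 mod 179.
Repeated squaring: 168^2≡121, 168^4≡142, 168^8≡116, 168^16≡31, 168^32≡66 (mod 179).
168^45 = 168^(32+8+4+1) ≡ 139 (mod 179).
Check: 139² = 19321 ≡ 168 (mod 179). The two roots are 40 and 139.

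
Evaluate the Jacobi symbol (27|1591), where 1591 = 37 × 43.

Reciprocity: 27 ≡ 3 and 1591 ≡ 3 (mod 4), so (27/1591) = −(1591/27).
Reduce top mod 27: now compute (25/27).
Reciprocity: 25 ≡ 1 and 27 ≡ 3 (mod 4), so (25/27) = +(27/25).
Reduce top mod 25: now compute (2/25).
Pull out 2: since 25 ≡ 1 (mod 8), (2/25) = +1.
Reached (1/25) = 1. Collecting the sign flips along the way, the symbol is -1.

-1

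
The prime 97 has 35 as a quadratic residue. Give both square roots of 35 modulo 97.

36, 61

97 ≡ 1 (mod 4), so we find a root by search.
Trying successive values, 36² = 1296 ≡ 35 (mod 97). The other root is 97 − 36 = 61.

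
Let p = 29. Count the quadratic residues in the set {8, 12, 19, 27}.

0

(8/29) = -1 → non-residue.
(12/29) = -1 → non-residue.
(19/29) = -1 → non-residue.
(27/29) = -1 → non-residue.
Total quadratic residues among the 4: 0.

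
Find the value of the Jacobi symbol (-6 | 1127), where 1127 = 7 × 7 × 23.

-1

First reduce: -6 ≡ 1121 (mod 1127).
Reciprocity: 1121 ≡ 1 and 1127 ≡ 3 (mod 4), so (1121/1127) = +(1127/1121).
Reduce top mod 1121: now compute (6/1121).
Pull out 2: since 1121 ≡ 1 (mod 8), (2/1121) = +1.
Reciprocity: 3 ≡ 3 and 1121 ≡ 1 (mod 4), so (3/1121) = +(1121/3).
Reduce top mod 3: now compute (2/3).
Pull out 2: since 3 ≡ 3 (mod 8), (2/3) = -1.
Reached (1/3) = 1. Collecting the sign flips along the way, the symbol is -1.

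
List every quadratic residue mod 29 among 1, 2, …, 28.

Square k = 1,…,14 (k and 29−k give the same square):
1²=1, 2²=4, 3²=9, 4²=16, 5²=25, 6²≡7, 7²≡20, 8²≡6, 9²≡23, 10²≡13, 11²≡5, 12²≡28, 13²≡24, 14²≡22 (mod 29).
So the quadratic residues mod 29 are {1, 4, 5, 6, 7, 9, 13, 16, 20, 22, 23, 24, 25, 28}.

1,4,5,6,7,9,13,16,20,22,23,24,25,28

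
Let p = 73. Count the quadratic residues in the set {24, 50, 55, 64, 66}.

4

(24/73) = +1 → QR.
(50/73) = +1 → QR.
(55/73) = +1 → QR.
(64/73) = +1 → QR.
(66/73) = -1 → non-residue.
Total quadratic residues among the 5: 4.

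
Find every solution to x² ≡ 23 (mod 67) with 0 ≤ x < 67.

31, 36

Since 67 ≡ 3 (mod 4), a square root of 23 is 23^((67+1)/4) = 23^17 mod 67.
Repeated squaring: 23^2≡60, 23^4≡49, 23^8≡56, 23^16≡54 (mod 67).
23^17 = 23^(16+1) ≡ 36 (mod 67).
Check: 36² = 1296 ≡ 23 (mod 67). The two roots are 31 and 36.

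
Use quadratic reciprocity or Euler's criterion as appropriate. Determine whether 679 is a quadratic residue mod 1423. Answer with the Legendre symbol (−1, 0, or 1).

Reciprocity: 679 ≡ 3 and 1423 ≡ 3 (mod 4), so (679/1423) = −(1423/679).
Reduce top mod 679: now compute (65/679).
Reciprocity: 65 ≡ 1 and 679 ≡ 3 (mod 4), so (65/679) = +(679/65).
Reduce top mod 65: now compute (29/65).
Reciprocity: 29 ≡ 1 and 65 ≡ 1 (mod 4), so (29/65) = +(65/29).
Reduce top mod 29: now compute (7/29).
Reciprocity: 7 ≡ 3 and 29 ≡ 1 (mod 4), so (7/29) = +(29/7).
Reduce top mod 7: now compute (1/7).
Reached (1/7) = 1. Collecting the sign flips along the way, the symbol is -1.

-1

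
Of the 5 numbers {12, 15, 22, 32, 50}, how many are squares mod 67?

(12/67) = -1 → non-residue.
(15/67) = +1 → QR.
(22/67) = +1 → QR.
(32/67) = -1 → non-residue.
(50/67) = -1 → non-residue.
Total quadratic residues among the 5: 2.

2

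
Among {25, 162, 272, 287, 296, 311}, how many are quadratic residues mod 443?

(25/443) = +1 → QR.
(162/443) = -1 → non-residue.
(272/443) = +1 → QR.
(287/443) = -1 → non-residue.
(296/443) = -1 → non-residue.
(311/443) = +1 → QR.
Total quadratic residues among the 6: 3.

3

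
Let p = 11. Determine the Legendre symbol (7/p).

-1

Reciprocity: 7 ≡ 3 and 11 ≡ 3 (mod 4), so (7/11) = −(11/7).
Reduce top mod 7: now compute (4/7).
Pull out 2^2: since 7 ≡ 7 (mod 8), (2/7) = +1, so (2/7)^2 = +1.
Reached (1/7) = 1. Collecting the sign flips along the way, the symbol is -1.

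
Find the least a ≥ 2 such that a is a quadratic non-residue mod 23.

(2/23) = +1, so 2 is a residue.
(3/23) = +1, so 3 is a residue.
(4/23) = +1, so 4 is a residue.
(5/23) = −1, so 5 is the smallest positive non-residue mod 23.

5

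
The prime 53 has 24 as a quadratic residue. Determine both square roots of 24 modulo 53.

17, 36

53 ≡ 1 (mod 4), so we find a root by search.
Trying successive values, 17² = 289 ≡ 24 (mod 53). The other root is 53 − 17 = 36.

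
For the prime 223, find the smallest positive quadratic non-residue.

(2/223) = +1, so 2 is a residue.
(3/223) = −1, so 3 is the smallest positive non-residue mod 223.

3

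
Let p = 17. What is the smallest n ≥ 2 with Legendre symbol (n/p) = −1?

3

(2/17) = +1, so 2 is a residue.
(3/17) = −1, so 3 is the smallest positive non-residue mod 17.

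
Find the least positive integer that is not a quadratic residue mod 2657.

3

(2/2657) = +1, so 2 is a residue.
(3/2657) = −1, so 3 is the smallest positive non-residue mod 2657.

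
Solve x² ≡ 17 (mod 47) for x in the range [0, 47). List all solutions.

8, 39

Since 47 ≡ 3 (mod 4), a square root of 17 is 17^((47+1)/4) = 17^12 mod 47.
Repeated squaring: 17^2≡7, 17^4≡2, 17^8≡4 (mod 47).
17^12 = 17^(8+4) ≡ 8 (mod 47).
Check: 8² = 64 ≡ 17 (mod 47). The two roots are 8 and 39.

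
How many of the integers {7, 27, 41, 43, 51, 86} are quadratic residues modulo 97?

3

(7/97) = -1 → non-residue.
(27/97) = +1 → QR.
(41/97) = -1 → non-residue.
(43/97) = +1 → QR.
(51/97) = -1 → non-residue.
(86/97) = +1 → QR.
Total quadratic residues among the 6: 3.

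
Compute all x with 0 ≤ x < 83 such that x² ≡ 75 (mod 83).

18, 65

Since 83 ≡ 3 (mod 4), a square root of 75 is 75^((83+1)/4) = 75^21 mod 83.
Repeated squaring: 75^2≡64, 75^4≡29, 75^8≡11, 75^16≡38 (mod 83).
75^21 = 75^(16+4+1) ≡ 65 (mod 83).
Check: 65² = 4225 ≡ 75 (mod 83). The two roots are 18 and 65.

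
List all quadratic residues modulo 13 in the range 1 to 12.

1,3,4,9,10,12

Square k = 1,…,6 (k and 13−k give the same square):
1²=1, 2²=4, 3²=9, 4²≡3, 5²≡12, 6²≡10 (mod 13).
So the quadratic residues mod 13 are {1, 3, 4, 9, 10, 12}.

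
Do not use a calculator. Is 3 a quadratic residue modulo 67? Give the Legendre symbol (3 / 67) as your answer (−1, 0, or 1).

Reciprocity: 3 ≡ 3 and 67 ≡ 3 (mod 4), so (3/67) = −(67/3).
Reduce top mod 3: now compute (1/3).
Reached (1/3) = 1. Collecting the sign flips along the way, the symbol is -1.

-1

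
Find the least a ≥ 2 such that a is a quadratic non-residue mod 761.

(2/761) = +1, so 2 is a residue.
(3/761) = −1, so 3 is the smallest positive non-residue mod 761.

3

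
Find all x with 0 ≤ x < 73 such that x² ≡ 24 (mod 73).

30, 43

73 ≡ 1 (mod 4), so we find a root by search.
Trying successive values, 30² = 900 ≡ 24 (mod 73). The other root is 73 − 30 = 43.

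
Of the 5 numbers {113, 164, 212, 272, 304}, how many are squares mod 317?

(113/317) = +1 → QR.
(164/317) = -1 → non-residue.
(212/317) = +1 → QR.
(272/317) = -1 → non-residue.
(304/317) = -1 → non-residue.
Total quadratic residues among the 5: 2.

2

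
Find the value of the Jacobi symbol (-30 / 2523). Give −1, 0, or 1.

0

First reduce: -30 ≡ 2493 (mod 2523).
Reciprocity: 2493 ≡ 1 and 2523 ≡ 3 (mod 4), so (2493/2523) = +(2523/2493).
Reduce top mod 2493: now compute (30/2493).
Pull out 2: since 2493 ≡ 5 (mod 8), (2/2493) = -1.
Reciprocity: 15 ≡ 3 and 2493 ≡ 1 (mod 4), so (15/2493) = +(2493/15).
Reduce top mod 15: now compute (3/15).
Reciprocity: 3 ≡ 3 and 15 ≡ 3 (mod 4), so (3/15) = −(15/3).
Reduce top mod 3: now compute (0/3).
Top reduces to 0: gcd > 1, so the symbol is 0.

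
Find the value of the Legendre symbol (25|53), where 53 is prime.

1

Reciprocity: 25 ≡ 1 and 53 ≡ 1 (mod 4), so (25/53) = +(53/25).
Reduce top mod 25: now compute (3/25).
Reciprocity: 3 ≡ 3 and 25 ≡ 1 (mod 4), so (3/25) = +(25/3).
Reduce top mod 3: now compute (1/3).
Reached (1/3) = 1. Collecting the sign flips along the way, the symbol is +1.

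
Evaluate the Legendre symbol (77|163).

Euler's criterion: (77/163) ≡ 77^81 (mod 163).
77^2 ≡ 61 (mod 163)
77^4 ≡ 135 (mod 163)
77^8 ≡ 132 (mod 163)
77^16 ≡ 146 (mod 163)
77^32 ≡ 126 (mod 163)
77^64 ≡ 65 (mod 163)
77^81 = 77^(64+16+1) ≡ 1 (mod 163).
Result is 1, so (77/163) = 1.

1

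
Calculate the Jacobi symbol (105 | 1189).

-1

Reciprocity: 105 ≡ 1 and 1189 ≡ 1 (mod 4), so (105/1189) = +(1189/105).
Reduce top mod 105: now compute (34/105).
Pull out 2: since 105 ≡ 1 (mod 8), (2/105) = +1.
Reciprocity: 17 ≡ 1 and 105 ≡ 1 (mod 4), so (17/105) = +(105/17).
Reduce top mod 17: now compute (3/17).
Reciprocity: 3 ≡ 3 and 17 ≡ 1 (mod 4), so (3/17) = +(17/3).
Reduce top mod 3: now compute (2/3).
Pull out 2: since 3 ≡ 3 (mod 8), (2/3) = -1.
Reached (1/3) = 1. Collecting the sign flips along the way, the symbol is -1.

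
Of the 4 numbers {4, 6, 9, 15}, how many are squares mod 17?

(4/17) = +1 → QR.
(6/17) = -1 → non-residue.
(9/17) = +1 → QR.
(15/17) = +1 → QR.
Total quadratic residues among the 4: 3.

3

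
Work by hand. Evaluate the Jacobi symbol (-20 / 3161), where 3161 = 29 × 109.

1

First reduce: -20 ≡ 3141 (mod 3161).
Reciprocity: 3141 ≡ 1 and 3161 ≡ 1 (mod 4), so (3141/3161) = +(3161/3141).
Reduce top mod 3141: now compute (20/3141).
Pull out 2^2: since 3141 ≡ 5 (mod 8), (2/3141) = -1, so (2/3141)^2 = +1.
Reciprocity: 5 ≡ 1 and 3141 ≡ 1 (mod 4), so (5/3141) = +(3141/5).
Reduce top mod 5: now compute (1/5).
Reached (1/5) = 1. Collecting the sign flips along the way, the symbol is +1.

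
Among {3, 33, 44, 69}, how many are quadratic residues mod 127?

(3/127) = -1 → non-residue.
(33/127) = -1 → non-residue.
(44/127) = +1 → QR.
(69/127) = +1 → QR.
Total quadratic residues among the 4: 2.

2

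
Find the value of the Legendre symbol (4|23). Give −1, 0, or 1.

Euler's criterion: (4/23) ≡ 4^11 (mod 23).
4^2 ≡ 16 (mod 23)
4^4 ≡ 3 (mod 23)
4^8 ≡ 9 (mod 23)
4^11 = 4^(8+2+1) ≡ 1 (mod 23).
Result is 1, so (4/23) = 1.

1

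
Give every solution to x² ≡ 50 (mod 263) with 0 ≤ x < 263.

Since 263 ≡ 3 (mod 4), a square root of 50 is 50^((263+1)/4) = 50^66 mod 263.
Repeated squaring: 50^2≡133, 50^4≡68, 50^8≡153, 50^16≡2, 50^32≡4, 50^64≡16 (mod 263).
50^66 = 50^(64+2) ≡ 24 (mod 263).
Check: 24² = 576 ≡ 50 (mod 263). The two roots are 24 and 239.

24, 239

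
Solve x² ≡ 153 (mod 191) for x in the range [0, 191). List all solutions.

41, 150

Since 191 ≡ 3 (mod 4), a square root of 153 is 153^((191+1)/4) = 153^48 mod 191.
Repeated squaring: 153^2≡107, 153^4≡180, 153^8≡121, 153^16≡125, 153^32≡154 (mod 191).
153^48 = 153^(32+16) ≡ 150 (mod 191).
Check: 150² = 22500 ≡ 153 (mod 191). The two roots are 41 and 150.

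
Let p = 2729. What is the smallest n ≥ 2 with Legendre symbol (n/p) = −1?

3

(2/2729) = +1, so 2 is a residue.
(3/2729) = −1, so 3 is the smallest positive non-residue mod 2729.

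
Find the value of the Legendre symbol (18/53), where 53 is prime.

-1

Pull out 2: since 53 ≡ 5 (mod 8), (2/53) = -1.
Reciprocity: 9 ≡ 1 and 53 ≡ 1 (mod 4), so (9/53) = +(53/9).
Reduce top mod 9: now compute (8/9).
Pull out 2^3: since 9 ≡ 1 (mod 8), (2/9) = +1, so (2/9)^3 = +1.
Reached (1/9) = 1. Collecting the sign flips along the way, the symbol is -1.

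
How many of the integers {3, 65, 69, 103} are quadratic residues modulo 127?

2

(3/127) = -1 → non-residue.
(65/127) = -1 → non-residue.
(69/127) = +1 → QR.
(103/127) = +1 → QR.
Total quadratic residues among the 4: 2.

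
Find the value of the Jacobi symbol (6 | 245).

Pull out 2: since 245 ≡ 5 (mod 8), (2/245) = -1.
Reciprocity: 3 ≡ 3 and 245 ≡ 1 (mod 4), so (3/245) = +(245/3).
Reduce top mod 3: now compute (2/3).
Pull out 2: since 3 ≡ 3 (mod 8), (2/3) = -1.
Reached (1/3) = 1. Collecting the sign flips along the way, the symbol is +1.

1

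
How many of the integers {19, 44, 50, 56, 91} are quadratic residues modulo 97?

(19/97) = -1 → non-residue.
(44/97) = +1 → QR.
(50/97) = +1 → QR.
(56/97) = -1 → non-residue.
(91/97) = +1 → QR.
Total quadratic residues among the 5: 3.

3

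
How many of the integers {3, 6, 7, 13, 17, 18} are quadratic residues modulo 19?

(3/19) = -1 → non-residue.
(6/19) = +1 → QR.
(7/19) = +1 → QR.
(13/19) = -1 → non-residue.
(17/19) = +1 → QR.
(18/19) = -1 → non-residue.
Total quadratic residues among the 6: 3.

3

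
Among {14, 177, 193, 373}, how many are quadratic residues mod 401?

3

(14/401) = +1 → QR.
(177/401) = +1 → QR.
(193/401) = -1 → non-residue.
(373/401) = +1 → QR.
Total quadratic residues among the 4: 3.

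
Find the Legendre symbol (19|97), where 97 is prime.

-1

Euler's criterion: (19/97) ≡ 19^48 (mod 97).
19^2 ≡ 70 (mod 97)
19^4 ≡ 50 (mod 97)
19^8 ≡ 75 (mod 97)
19^16 ≡ 96 (mod 97)
19^32 ≡ 1 (mod 97)
19^48 = 19^(32+16) ≡ 96 (mod 97).
Result is 96 ≡ −1, so (19/97) = −1.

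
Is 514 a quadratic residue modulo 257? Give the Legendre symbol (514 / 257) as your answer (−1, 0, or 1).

First reduce: 514 ≡ 0 (mod 257).
Top reduces to 0: gcd > 1, so the symbol is 0.

0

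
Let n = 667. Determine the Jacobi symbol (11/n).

1

Reciprocity: 11 ≡ 3 and 667 ≡ 3 (mod 4), so (11/667) = −(667/11).
Reduce top mod 11: now compute (7/11).
Reciprocity: 7 ≡ 3 and 11 ≡ 3 (mod 4), so (7/11) = −(11/7).
Reduce top mod 7: now compute (4/7).
Pull out 2^2: since 7 ≡ 7 (mod 8), (2/7) = +1, so (2/7)^2 = +1.
Reached (1/7) = 1. Collecting the sign flips along the way, the symbol is +1.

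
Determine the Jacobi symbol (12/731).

Pull out 2^2: since 731 ≡ 3 (mod 8), (2/731) = -1, so (2/731)^2 = +1.
Reciprocity: 3 ≡ 3 and 731 ≡ 3 (mod 4), so (3/731) = −(731/3).
Reduce top mod 3: now compute (2/3).
Pull out 2: since 3 ≡ 3 (mod 8), (2/3) = -1.
Reached (1/3) = 1. Collecting the sign flips along the way, the symbol is +1.

1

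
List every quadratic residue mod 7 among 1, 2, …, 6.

Square k = 1,…,3 (k and 7−k give the same square):
1²=1, 2²=4, 3²≡2 (mod 7).
So the quadratic residues mod 7 are {1, 2, 4}.

1 2 4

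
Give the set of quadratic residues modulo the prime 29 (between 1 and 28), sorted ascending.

1 4 5 6 7 9 13 16 20 22 23 24 25 28

Square k = 1,…,14 (k and 29−k give the same square):
1²=1, 2²=4, 3²=9, 4²=16, 5²=25, 6²≡7, 7²≡20, 8²≡6, 9²≡23, 10²≡13, 11²≡5, 12²≡28, 13²≡24, 14²≡22 (mod 29).
So the quadratic residues mod 29 are {1, 4, 5, 6, 7, 9, 13, 16, 20, 22, 23, 24, 25, 28}.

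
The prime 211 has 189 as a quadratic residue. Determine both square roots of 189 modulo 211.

20, 191

Since 211 ≡ 3 (mod 4), a square root of 189 is 189^((211+1)/4) = 189^53 mod 211.
Repeated squaring: 189^2≡62, 189^4≡46, 189^8≡6, 189^16≡36, 189^32≡30 (mod 211).
189^53 = 189^(32+16+4+1) ≡ 20 (mod 211).
Check: 20² = 400 ≡ 189 (mod 211). The two roots are 20 and 191.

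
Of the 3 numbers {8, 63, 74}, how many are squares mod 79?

(8/79) = +1 → QR.
(63/79) = -1 → non-residue.
(74/79) = -1 → non-residue.
Total quadratic residues among the 3: 1.

1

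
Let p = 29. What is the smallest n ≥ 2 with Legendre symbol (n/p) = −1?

(2/29) = −1, so 2 is the smallest positive non-residue mod 29.

2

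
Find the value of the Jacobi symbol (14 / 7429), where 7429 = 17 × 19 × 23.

Pull out 2: since 7429 ≡ 5 (mod 8), (2/7429) = -1.
Reciprocity: 7 ≡ 3 and 7429 ≡ 1 (mod 4), so (7/7429) = +(7429/7).
Reduce top mod 7: now compute (2/7).
Pull out 2: since 7 ≡ 7 (mod 8), (2/7) = +1.
Reached (1/7) = 1. Collecting the sign flips along the way, the symbol is -1.

-1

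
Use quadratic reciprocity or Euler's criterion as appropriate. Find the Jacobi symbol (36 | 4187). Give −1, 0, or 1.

1

Pull out 2^2: since 4187 ≡ 3 (mod 8), (2/4187) = -1, so (2/4187)^2 = +1.
Reciprocity: 9 ≡ 1 and 4187 ≡ 3 (mod 4), so (9/4187) = +(4187/9).
Reduce top mod 9: now compute (2/9).
Pull out 2: since 9 ≡ 1 (mod 8), (2/9) = +1.
Reached (1/9) = 1. Collecting the sign flips along the way, the symbol is +1.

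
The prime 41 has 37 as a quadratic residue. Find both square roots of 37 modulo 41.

18, 23

41 ≡ 1 (mod 4), so we find a root by search.
Trying successive values, 18² = 324 ≡ 37 (mod 41). The other root is 41 − 18 = 23.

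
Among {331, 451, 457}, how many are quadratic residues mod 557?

2

(331/557) = -1 → non-residue.
(451/557) = +1 → QR.
(457/557) = +1 → QR.
Total quadratic residues among the 3: 2.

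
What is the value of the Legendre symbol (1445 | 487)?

-1

Euler's criterion: (1445/487) ≡ 471^243 (mod 487).
471^2 ≡ 256 (mod 487)
471^4 ≡ 278 (mod 487)
471^8 ≡ 338 (mod 487)
471^16 ≡ 286 (mod 487)
471^32 ≡ 467 (mod 487)
471^64 ≡ 400 (mod 487)
471^128 ≡ 264 (mod 487)
471^243 = 471^(128+64+32+16+2+1) ≡ 486 (mod 487).
Result is 486 ≡ −1, so (1445/487) = −1.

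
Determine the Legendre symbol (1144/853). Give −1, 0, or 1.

First reduce: 1144 ≡ 291 (mod 853).
Reciprocity: 291 ≡ 3 and 853 ≡ 1 (mod 4), so (291/853) = +(853/291).
Reduce top mod 291: now compute (271/291).
Reciprocity: 271 ≡ 3 and 291 ≡ 3 (mod 4), so (271/291) = −(291/271).
Reduce top mod 271: now compute (20/271).
Pull out 2^2: since 271 ≡ 7 (mod 8), (2/271) = +1, so (2/271)^2 = +1.
Reciprocity: 5 ≡ 1 and 271 ≡ 3 (mod 4), so (5/271) = +(271/5).
Reduce top mod 5: now compute (1/5).
Reached (1/5) = 1. Collecting the sign flips along the way, the symbol is -1.

-1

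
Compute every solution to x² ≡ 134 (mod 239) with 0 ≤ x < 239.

Since 239 ≡ 3 (mod 4), a square root of 134 is 134^((239+1)/4) = 134^60 mod 239.
Repeated squaring: 134^2≡31, 134^4≡5, 134^8≡25, 134^16≡147, 134^32≡99 (mod 239).
134^60 = 134^(32+16+8+4) ≡ 96 (mod 239).
Check: 96² = 9216 ≡ 134 (mod 239). The two roots are 96 and 143.

96, 143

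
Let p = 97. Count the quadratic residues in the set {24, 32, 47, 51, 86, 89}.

(24/97) = +1 → QR.
(32/97) = +1 → QR.
(47/97) = +1 → QR.
(51/97) = -1 → non-residue.
(86/97) = +1 → QR.
(89/97) = +1 → QR.
Total quadratic residues among the 6: 5.

5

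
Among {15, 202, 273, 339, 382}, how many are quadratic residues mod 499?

2

(15/499) = -1 → non-residue.
(202/499) = -1 → non-residue.
(273/499) = -1 → non-residue.
(339/499) = +1 → QR.
(382/499) = +1 → QR.
Total quadratic residues among the 5: 2.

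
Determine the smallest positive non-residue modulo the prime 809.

(2/809) = +1, so 2 is a residue.
(3/809) = −1, so 3 is the smallest positive non-residue mod 809.

3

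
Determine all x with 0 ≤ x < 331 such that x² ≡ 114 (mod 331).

86, 245

Since 331 ≡ 3 (mod 4), a square root of 114 is 114^((331+1)/4) = 114^83 mod 331.
Repeated squaring: 114^2≡87, 114^4≡287, 114^8≡281, 114^16≡183, 114^32≡58, 114^64≡54 (mod 331).
114^83 = 114^(64+16+2+1) ≡ 245 (mod 331).
Check: 245² = 60025 ≡ 114 (mod 331). The two roots are 86 and 245.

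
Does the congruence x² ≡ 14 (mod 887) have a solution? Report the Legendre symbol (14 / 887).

Euler's criterion: (14/887) ≡ 14^443 (mod 887).
14^2 ≡ 196 (mod 887)
14^4 ≡ 275 (mod 887)
14^8 ≡ 230 (mod 887)
14^16 ≡ 567 (mod 887)
14^32 ≡ 395 (mod 887)
14^64 ≡ 800 (mod 887)
14^128 ≡ 473 (mod 887)
14^256 ≡ 205 (mod 887)
14^443 = 14^(256+128+32+16+8+2+1) ≡ 1 (mod 887).
Result is 1, so (14/887) = 1.

1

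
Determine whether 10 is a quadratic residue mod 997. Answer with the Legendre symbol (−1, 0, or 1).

1

Pull out 2: since 997 ≡ 5 (mod 8), (2/997) = -1.
Reciprocity: 5 ≡ 1 and 997 ≡ 1 (mod 4), so (5/997) = +(997/5).
Reduce top mod 5: now compute (2/5).
Pull out 2: since 5 ≡ 5 (mod 8), (2/5) = -1.
Reached (1/5) = 1. Collecting the sign flips along the way, the symbol is +1.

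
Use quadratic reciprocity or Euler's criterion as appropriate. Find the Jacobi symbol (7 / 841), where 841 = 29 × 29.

1

Reciprocity: 7 ≡ 3 and 841 ≡ 1 (mod 4), so (7/841) = +(841/7).
Reduce top mod 7: now compute (1/7).
Reached (1/7) = 1. Collecting the sign flips along the way, the symbol is +1.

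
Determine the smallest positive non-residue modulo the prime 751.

3

(2/751) = +1, so 2 is a residue.
(3/751) = −1, so 3 is the smallest positive non-residue mod 751.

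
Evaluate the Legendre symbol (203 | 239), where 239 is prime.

Euler's criterion: (203/239) ≡ 203^119 (mod 239).
203^2 ≡ 101 (mod 239)
203^4 ≡ 163 (mod 239)
203^8 ≡ 40 (mod 239)
203^16 ≡ 166 (mod 239)
203^32 ≡ 71 (mod 239)
203^64 ≡ 22 (mod 239)
203^119 = 203^(64+32+16+4+2+1) ≡ 238 (mod 239).
Result is 238 ≡ −1, so (203/239) = −1.

-1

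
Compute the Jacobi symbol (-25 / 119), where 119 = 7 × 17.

First reduce: -25 ≡ 94 (mod 119).
Pull out 2: since 119 ≡ 7 (mod 8), (2/119) = +1.
Reciprocity: 47 ≡ 3 and 119 ≡ 3 (mod 4), so (47/119) = −(119/47).
Reduce top mod 47: now compute (25/47).
Reciprocity: 25 ≡ 1 and 47 ≡ 3 (mod 4), so (25/47) = +(47/25).
Reduce top mod 25: now compute (22/25).
Pull out 2: since 25 ≡ 1 (mod 8), (2/25) = +1.
Reciprocity: 11 ≡ 3 and 25 ≡ 1 (mod 4), so (11/25) = +(25/11).
Reduce top mod 11: now compute (3/11).
Reciprocity: 3 ≡ 3 and 11 ≡ 3 (mod 4), so (3/11) = −(11/3).
Reduce top mod 3: now compute (2/3).
Pull out 2: since 3 ≡ 3 (mod 8), (2/3) = -1.
Reached (1/3) = 1. Collecting the sign flips along the way, the symbol is -1.

-1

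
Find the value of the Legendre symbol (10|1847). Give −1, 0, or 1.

-1

Pull out 2: since 1847 ≡ 7 (mod 8), (2/1847) = +1.
Reciprocity: 5 ≡ 1 and 1847 ≡ 3 (mod 4), so (5/1847) = +(1847/5).
Reduce top mod 5: now compute (2/5).
Pull out 2: since 5 ≡ 5 (mod 8), (2/5) = -1.
Reached (1/5) = 1. Collecting the sign flips along the way, the symbol is -1.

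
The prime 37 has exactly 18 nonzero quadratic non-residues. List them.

Square k = 1,…,18 (k and 37−k give the same square):
1²=1, 2²=4, 3²=9, 4²=16, 5²=25, 6²=36, 7²≡12, 8²≡27, 9²≡7, 10²≡26, 11²≡10, 12²≡33, 13²≡21, 14²≡11, 15²≡3, 16²≡34, 17²≡30, 18²≡28 (mod 37).
The residues are {1, 3, 4, 7, 9, 10, 11, 12, 16, 21, 25, 26, 27, 28, 30, 33, 34, 36}; the non-residues are the remaining 18 nonzero classes.

2 5 6 8 13 14 15 17 18 19 20 22 23 24 29 31 32 35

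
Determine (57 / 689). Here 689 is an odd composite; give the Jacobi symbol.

-1

Reciprocity: 57 ≡ 1 and 689 ≡ 1 (mod 4), so (57/689) = +(689/57).
Reduce top mod 57: now compute (5/57).
Reciprocity: 5 ≡ 1 and 57 ≡ 1 (mod 4), so (5/57) = +(57/5).
Reduce top mod 5: now compute (2/5).
Pull out 2: since 5 ≡ 5 (mod 8), (2/5) = -1.
Reached (1/5) = 1. Collecting the sign flips along the way, the symbol is -1.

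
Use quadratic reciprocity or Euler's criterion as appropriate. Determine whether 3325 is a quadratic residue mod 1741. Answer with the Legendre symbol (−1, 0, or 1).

1

First reduce: 3325 ≡ 1584 (mod 1741).
Pull out 2^4: since 1741 ≡ 5 (mod 8), (2/1741) = -1, so (2/1741)^4 = +1.
Reciprocity: 99 ≡ 3 and 1741 ≡ 1 (mod 4), so (99/1741) = +(1741/99).
Reduce top mod 99: now compute (58/99).
Pull out 2: since 99 ≡ 3 (mod 8), (2/99) = -1.
Reciprocity: 29 ≡ 1 and 99 ≡ 3 (mod 4), so (29/99) = +(99/29).
Reduce top mod 29: now compute (12/29).
Pull out 2^2: since 29 ≡ 5 (mod 8), (2/29) = -1, so (2/29)^2 = +1.
Reciprocity: 3 ≡ 3 and 29 ≡ 1 (mod 4), so (3/29) = +(29/3).
Reduce top mod 3: now compute (2/3).
Pull out 2: since 3 ≡ 3 (mod 8), (2/3) = -1.
Reached (1/3) = 1. Collecting the sign flips along the way, the symbol is +1.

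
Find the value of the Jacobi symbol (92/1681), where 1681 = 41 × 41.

Pull out 2^2: since 1681 ≡ 1 (mod 8), (2/1681) = +1, so (2/1681)^2 = +1.
Reciprocity: 23 ≡ 3 and 1681 ≡ 1 (mod 4), so (23/1681) = +(1681/23).
Reduce top mod 23: now compute (2/23).
Pull out 2: since 23 ≡ 7 (mod 8), (2/23) = +1.
Reached (1/23) = 1. Collecting the sign flips along the way, the symbol is +1.

1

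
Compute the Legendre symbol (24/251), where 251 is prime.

Euler's criterion: (24/251) ≡ 24^125 (mod 251).
24^2 ≡ 74 (mod 251)
24^4 ≡ 205 (mod 251)
24^8 ≡ 108 (mod 251)
24^16 ≡ 118 (mod 251)
24^32 ≡ 119 (mod 251)
24^64 ≡ 105 (mod 251)
24^125 = 24^(64+32+16+8+4+1) ≡ 250 (mod 251).
Result is 250 ≡ −1, so (24/251) = −1.

-1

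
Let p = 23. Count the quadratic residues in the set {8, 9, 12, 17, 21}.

(8/23) = +1 → QR.
(9/23) = +1 → QR.
(12/23) = +1 → QR.
(17/23) = -1 → non-residue.
(21/23) = -1 → non-residue.
Total quadratic residues among the 5: 3.

3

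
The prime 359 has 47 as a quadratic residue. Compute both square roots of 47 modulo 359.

Since 359 ≡ 3 (mod 4), a square root of 47 is 47^((359+1)/4) = 47^90 mod 359.
Repeated squaring: 47^2≡55, 47^4≡153, 47^8≡74, 47^16≡91, 47^32≡24, 47^64≡217 (mod 359).
47^90 = 47^(64+16+8+2) ≡ 242 (mod 359).
Check: 242² = 58564 ≡ 47 (mod 359). The two roots are 117 and 242.

117, 242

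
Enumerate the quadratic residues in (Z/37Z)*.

1, 3, 4, 7, 9, 10, 11, 12, 16, 21, 25, 26, 27, 28, 30, 33, 34, 36

Square k = 1,…,18 (k and 37−k give the same square):
1²=1, 2²=4, 3²=9, 4²=16, 5²=25, 6²=36, 7²≡12, 8²≡27, 9²≡7, 10²≡26, 11²≡10, 12²≡33, 13²≡21, 14²≡11, 15²≡3, 16²≡34, 17²≡30, 18²≡28 (mod 37).
So the quadratic residues mod 37 are {1, 3, 4, 7, 9, 10, 11, 12, 16, 21, 25, 26, 27, 28, 30, 33, 34, 36}.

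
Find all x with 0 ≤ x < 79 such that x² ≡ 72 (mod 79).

Since 79 ≡ 3 (mod 4), a square root of 72 is 72^((79+1)/4) = 72^20 mod 79.
Repeated squaring: 72^2≡49, 72^4≡31, 72^8≡13, 72^16≡11 (mod 79).
72^20 = 72^(16+4) ≡ 25 (mod 79).
Check: 25² = 625 ≡ 72 (mod 79). The two roots are 25 and 54.

25, 54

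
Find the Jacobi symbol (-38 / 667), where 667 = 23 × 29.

First reduce: -38 ≡ 629 (mod 667).
Reciprocity: 629 ≡ 1 and 667 ≡ 3 (mod 4), so (629/667) = +(667/629).
Reduce top mod 629: now compute (38/629).
Pull out 2: since 629 ≡ 5 (mod 8), (2/629) = -1.
Reciprocity: 19 ≡ 3 and 629 ≡ 1 (mod 4), so (19/629) = +(629/19).
Reduce top mod 19: now compute (2/19).
Pull out 2: since 19 ≡ 3 (mod 8), (2/19) = -1.
Reached (1/19) = 1. Collecting the sign flips along the way, the symbol is +1.

1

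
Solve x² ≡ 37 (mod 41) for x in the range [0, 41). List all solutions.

41 ≡ 1 (mod 4), so we find a root by search.
Trying successive values, 18² = 324 ≡ 37 (mod 41). The other root is 41 − 18 = 23.

18, 23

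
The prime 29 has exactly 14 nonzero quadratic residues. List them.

1,4,5,6,7,9,13,16,20,22,23,24,25,28

Square k = 1,…,14 (k and 29−k give the same square):
1²=1, 2²=4, 3²=9, 4²=16, 5²=25, 6²≡7, 7²≡20, 8²≡6, 9²≡23, 10²≡13, 11²≡5, 12²≡28, 13²≡24, 14²≡22 (mod 29).
So the quadratic residues mod 29 are {1, 4, 5, 6, 7, 9, 13, 16, 20, 22, 23, 24, 25, 28}.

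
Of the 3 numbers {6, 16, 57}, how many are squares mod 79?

(6/79) = -1 → non-residue.
(16/79) = +1 → QR.
(57/79) = -1 → non-residue.
Total quadratic residues among the 3: 1.

1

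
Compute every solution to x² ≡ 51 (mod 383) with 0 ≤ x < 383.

Since 383 ≡ 3 (mod 4), a square root of 51 is 51^((383+1)/4) = 51^96 mod 383.
Repeated squaring: 51^2≡303, 51^4≡272, 51^8≡65, 51^16≡12, 51^32≡144, 51^64≡54 (mod 383).
51^96 = 51^(64+32) ≡ 116 (mod 383).
Check: 116² = 13456 ≡ 51 (mod 383). The two roots are 116 and 267.

116, 267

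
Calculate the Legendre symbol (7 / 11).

Reciprocity: 7 ≡ 3 and 11 ≡ 3 (mod 4), so (7/11) = −(11/7).
Reduce top mod 7: now compute (4/7).
Pull out 2^2: since 7 ≡ 7 (mod 8), (2/7) = +1, so (2/7)^2 = +1.
Reached (1/7) = 1. Collecting the sign flips along the way, the symbol is -1.

-1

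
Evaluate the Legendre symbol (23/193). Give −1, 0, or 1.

1

Reciprocity: 23 ≡ 3 and 193 ≡ 1 (mod 4), so (23/193) = +(193/23).
Reduce top mod 23: now compute (9/23).
Reciprocity: 9 ≡ 1 and 23 ≡ 3 (mod 4), so (9/23) = +(23/9).
Reduce top mod 9: now compute (5/9).
Reciprocity: 5 ≡ 1 and 9 ≡ 1 (mod 4), so (5/9) = +(9/5).
Reduce top mod 5: now compute (4/5).
Pull out 2^2: since 5 ≡ 5 (mod 8), (2/5) = -1, so (2/5)^2 = +1.
Reached (1/5) = 1. Collecting the sign flips along the way, the symbol is +1.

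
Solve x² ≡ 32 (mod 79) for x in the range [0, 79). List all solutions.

36, 43

Since 79 ≡ 3 (mod 4), a square root of 32 is 32^((79+1)/4) = 32^20 mod 79.
Repeated squaring: 32^2≡76, 32^4≡9, 32^8≡2, 32^16≡4 (mod 79).
32^20 = 32^(16+4) ≡ 36 (mod 79).
Check: 36² = 1296 ≡ 32 (mod 79). The two roots are 36 and 43.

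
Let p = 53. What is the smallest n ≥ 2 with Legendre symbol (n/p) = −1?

(2/53) = −1, so 2 is the smallest positive non-residue mod 53.

2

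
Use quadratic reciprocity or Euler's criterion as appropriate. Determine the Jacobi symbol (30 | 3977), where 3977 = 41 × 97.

Pull out 2: since 3977 ≡ 1 (mod 8), (2/3977) = +1.
Reciprocity: 15 ≡ 3 and 3977 ≡ 1 (mod 4), so (15/3977) = +(3977/15).
Reduce top mod 15: now compute (2/15).
Pull out 2: since 15 ≡ 7 (mod 8), (2/15) = +1.
Reached (1/15) = 1. Collecting the sign flips along the way, the symbol is +1.

1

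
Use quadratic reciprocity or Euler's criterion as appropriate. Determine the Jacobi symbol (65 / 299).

Reciprocity: 65 ≡ 1 and 299 ≡ 3 (mod 4), so (65/299) = +(299/65).
Reduce top mod 65: now compute (39/65).
Reciprocity: 39 ≡ 3 and 65 ≡ 1 (mod 4), so (39/65) = +(65/39).
Reduce top mod 39: now compute (26/39).
Pull out 2: since 39 ≡ 7 (mod 8), (2/39) = +1.
Reciprocity: 13 ≡ 1 and 39 ≡ 3 (mod 4), so (13/39) = +(39/13).
Reduce top mod 13: now compute (0/13).
Top reduces to 0: gcd > 1, so the symbol is 0.

0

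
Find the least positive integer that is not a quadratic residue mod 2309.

2

(2/2309) = −1, so 2 is the smallest positive non-residue mod 2309.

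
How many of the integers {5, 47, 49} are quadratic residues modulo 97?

2

(5/97) = -1 → non-residue.
(47/97) = +1 → QR.
(49/97) = +1 → QR.
Total quadratic residues among the 3: 2.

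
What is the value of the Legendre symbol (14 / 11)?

1

First reduce: 14 ≡ 3 (mod 11).
Reciprocity: 3 ≡ 3 and 11 ≡ 3 (mod 4), so (3/11) = −(11/3).
Reduce top mod 3: now compute (2/3).
Pull out 2: since 3 ≡ 3 (mod 8), (2/3) = -1.
Reached (1/3) = 1. Collecting the sign flips along the way, the symbol is +1.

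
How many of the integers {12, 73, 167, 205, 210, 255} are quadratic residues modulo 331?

1

(12/331) = -1 → non-residue.
(73/331) = -1 → non-residue.
(167/331) = +1 → QR.
(205/331) = -1 → non-residue.
(210/331) = -1 → non-residue.
(255/331) = -1 → non-residue.
Total quadratic residues among the 6: 1.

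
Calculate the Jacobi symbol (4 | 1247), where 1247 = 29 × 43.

Pull out 2^2: since 1247 ≡ 7 (mod 8), (2/1247) = +1, so (2/1247)^2 = +1.
Reached (1/1247) = 1. Collecting the sign flips along the way, the symbol is +1.

1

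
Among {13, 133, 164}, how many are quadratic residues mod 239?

(13/239) = -1 → non-residue.
(133/239) = +1 → QR.
(164/239) = -1 → non-residue.
Total quadratic residues among the 3: 1.

1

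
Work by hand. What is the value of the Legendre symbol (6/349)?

Euler's criterion: (6/349) ≡ 6^174 (mod 349).
6^2 ≡ 36 (mod 349)
6^4 ≡ 249 (mod 349)
6^8 ≡ 228 (mod 349)
6^16 ≡ 332 (mod 349)
6^32 ≡ 289 (mod 349)
6^64 ≡ 110 (mod 349)
6^128 ≡ 234 (mod 349)
6^174 = 6^(128+32+8+4+2) ≡ 348 (mod 349).
Result is 348 ≡ −1, so (6/349) = −1.

-1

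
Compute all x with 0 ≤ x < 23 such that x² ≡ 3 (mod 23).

7, 16

Since 23 ≡ 3 (mod 4), a square root of 3 is 3^((23+1)/4) = 3^6 mod 23.
Repeated squaring: 3^2≡9, 3^4≡12 (mod 23).
3^6 = 3^(4+2) ≡ 16 (mod 23).
Check: 16² = 256 ≡ 3 (mod 23). The two roots are 7 and 16.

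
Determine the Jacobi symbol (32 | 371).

Pull out 2^5: since 371 ≡ 3 (mod 8), (2/371) = -1, so (2/371)^5 = -1.
Reached (1/371) = 1. Collecting the sign flips along the way, the symbol is -1.

-1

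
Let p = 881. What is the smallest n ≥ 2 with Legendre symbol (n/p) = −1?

3

(2/881) = +1, so 2 is a residue.
(3/881) = −1, so 3 is the smallest positive non-residue mod 881.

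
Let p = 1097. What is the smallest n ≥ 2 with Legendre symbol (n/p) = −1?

(2/1097) = +1, so 2 is a residue.
(3/1097) = −1, so 3 is the smallest positive non-residue mod 1097.

3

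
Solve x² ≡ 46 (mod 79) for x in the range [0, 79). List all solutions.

21, 58

Since 79 ≡ 3 (mod 4), a square root of 46 is 46^((79+1)/4) = 46^20 mod 79.
Repeated squaring: 46^2≡62, 46^4≡52, 46^8≡18, 46^16≡8 (mod 79).
46^20 = 46^(16+4) ≡ 21 (mod 79).
Check: 21² = 441 ≡ 46 (mod 79). The two roots are 21 and 58.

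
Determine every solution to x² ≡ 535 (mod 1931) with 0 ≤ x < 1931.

841, 1090

Since 1931 ≡ 3 (mod 4), a square root of 535 is 535^((1931+1)/4) = 535^483 mod 1931.
Repeated squaring: 535^2≡437, 535^4≡1731, 535^8≡1380, 535^16≡434, 535^32≡1049, 535^64≡1662, 535^128≡914, 535^256≡1204 (mod 1931).
535^483 = 535^(256+128+64+32+2+1) ≡ 841 (mod 1931).
Check: 841² = 707281 ≡ 535 (mod 1931). The two roots are 841 and 1090.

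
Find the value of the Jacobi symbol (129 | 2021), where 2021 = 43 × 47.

0

Reciprocity: 129 ≡ 1 and 2021 ≡ 1 (mod 4), so (129/2021) = +(2021/129).
Reduce top mod 129: now compute (86/129).
Pull out 2: since 129 ≡ 1 (mod 8), (2/129) = +1.
Reciprocity: 43 ≡ 3 and 129 ≡ 1 (mod 4), so (43/129) = +(129/43).
Reduce top mod 43: now compute (0/43).
Top reduces to 0: gcd > 1, so the symbol is 0.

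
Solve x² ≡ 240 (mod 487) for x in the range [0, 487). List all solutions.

78, 409

Since 487 ≡ 3 (mod 4), a square root of 240 is 240^((487+1)/4) = 240^122 mod 487.
Repeated squaring: 240^2≡134, 240^4≡424, 240^8≡73, 240^16≡459, 240^32≡297, 240^64≡62 (mod 487).
240^122 = 240^(64+32+16+8+2) ≡ 78 (mod 487).
Check: 78² = 6084 ≡ 240 (mod 487). The two roots are 78 and 409.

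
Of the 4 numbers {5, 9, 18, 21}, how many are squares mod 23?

(5/23) = -1 → non-residue.
(9/23) = +1 → QR.
(18/23) = +1 → QR.
(21/23) = -1 → non-residue.
Total quadratic residues among the 4: 2.

2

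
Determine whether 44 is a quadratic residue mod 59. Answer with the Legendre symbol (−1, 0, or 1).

Pull out 2^2: since 59 ≡ 3 (mod 8), (2/59) = -1, so (2/59)^2 = +1.
Reciprocity: 11 ≡ 3 and 59 ≡ 3 (mod 4), so (11/59) = −(59/11).
Reduce top mod 11: now compute (4/11).
Pull out 2^2: since 11 ≡ 3 (mod 8), (2/11) = -1, so (2/11)^2 = +1.
Reached (1/11) = 1. Collecting the sign flips along the way, the symbol is -1.

-1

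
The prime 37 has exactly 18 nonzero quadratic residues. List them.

1, 3, 4, 7, 9, 10, 11, 12, 16, 21, 25, 26, 27, 28, 30, 33, 34, 36

Square k = 1,…,18 (k and 37−k give the same square):
1²=1, 2²=4, 3²=9, 4²=16, 5²=25, 6²=36, 7²≡12, 8²≡27, 9²≡7, 10²≡26, 11²≡10, 12²≡33, 13²≡21, 14²≡11, 15²≡3, 16²≡34, 17²≡30, 18²≡28 (mod 37).
So the quadratic residues mod 37 are {1, 3, 4, 7, 9, 10, 11, 12, 16, 21, 25, 26, 27, 28, 30, 33, 34, 36}.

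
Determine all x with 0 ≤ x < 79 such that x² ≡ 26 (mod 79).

Since 79 ≡ 3 (mod 4), a square root of 26 is 26^((79+1)/4) = 26^20 mod 79.
Repeated squaring: 26^2≡44, 26^4≡40, 26^8≡20, 26^16≡5 (mod 79).
26^20 = 26^(16+4) ≡ 42 (mod 79).
Check: 42² = 1764 ≡ 26 (mod 79). The two roots are 37 and 42.

37, 42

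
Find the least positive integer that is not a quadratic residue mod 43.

2

(2/43) = −1, so 2 is the smallest positive non-residue mod 43.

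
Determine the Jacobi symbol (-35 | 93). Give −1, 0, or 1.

First reduce: -35 ≡ 58 (mod 93).
Pull out 2: since 93 ≡ 5 (mod 8), (2/93) = -1.
Reciprocity: 29 ≡ 1 and 93 ≡ 1 (mod 4), so (29/93) = +(93/29).
Reduce top mod 29: now compute (6/29).
Pull out 2: since 29 ≡ 5 (mod 8), (2/29) = -1.
Reciprocity: 3 ≡ 3 and 29 ≡ 1 (mod 4), so (3/29) = +(29/3).
Reduce top mod 3: now compute (2/3).
Pull out 2: since 3 ≡ 3 (mod 8), (2/3) = -1.
Reached (1/3) = 1. Collecting the sign flips along the way, the symbol is -1.

-1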